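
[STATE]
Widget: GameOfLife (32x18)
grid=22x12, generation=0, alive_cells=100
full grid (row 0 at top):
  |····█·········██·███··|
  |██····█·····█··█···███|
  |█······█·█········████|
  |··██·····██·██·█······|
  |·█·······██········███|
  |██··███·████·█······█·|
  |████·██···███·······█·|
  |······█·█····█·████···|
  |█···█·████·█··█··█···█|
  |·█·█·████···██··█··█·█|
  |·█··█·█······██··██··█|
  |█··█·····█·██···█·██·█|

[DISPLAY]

Gen: 0                          
····█·········██·███··          
██····█·····█··█···███          
█······█·█········████          
··██·····██·██·█······          
·█·······██········███          
██··███·████·█······█·          
████·██···███·······█·          
······█·█····█·████···          
█···█·████·█··█··█···█          
·█·█·████···██··█··█·█          
·█··█·█······██··██··█          
█··█·····█·██···█·██·█          
                                
                                
                                
                                
                                


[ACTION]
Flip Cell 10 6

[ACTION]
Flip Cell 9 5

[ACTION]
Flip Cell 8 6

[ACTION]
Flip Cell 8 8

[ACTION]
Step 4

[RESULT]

Gen: 4                          
··········█········█··          
██·······██···█·██··█·          
█······██·█·██······█·          
█····█████··█····██·██          
·····█████·······█··██          
██·················██·          
······█··█·········█··          
······██··············          
██····█·········█··███          
██······█·█····█·····█          
·········█···█·······█          
·············████···█·          
                                
                                
                                
                                
                                


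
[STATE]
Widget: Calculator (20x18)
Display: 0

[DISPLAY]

                   0
┌───┬───┬───┬───┐   
│ 7 │ 8 │ 9 │ ÷ │   
├───┼───┼───┼───┤   
│ 4 │ 5 │ 6 │ × │   
├───┼───┼───┼───┤   
│ 1 │ 2 │ 3 │ - │   
├───┼───┼───┼───┤   
│ 0 │ . │ = │ + │   
├───┼───┼───┼───┤   
│ C │ MC│ MR│ M+│   
└───┴───┴───┴───┘   
                    
                    
                    
                    
                    
                    


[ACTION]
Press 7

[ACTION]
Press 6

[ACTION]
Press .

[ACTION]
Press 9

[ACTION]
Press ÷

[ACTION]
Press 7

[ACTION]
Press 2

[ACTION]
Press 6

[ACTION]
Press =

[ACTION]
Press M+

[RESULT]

         0.105922865
┌───┬───┬───┬───┐   
│ 7 │ 8 │ 9 │ ÷ │   
├───┼───┼───┼───┤   
│ 4 │ 5 │ 6 │ × │   
├───┼───┼───┼───┤   
│ 1 │ 2 │ 3 │ - │   
├───┼───┼───┼───┤   
│ 0 │ . │ = │ + │   
├───┼───┼───┼───┤   
│ C │ MC│ MR│ M+│   
└───┴───┴───┴───┘   
                    
                    
                    
                    
                    
                    


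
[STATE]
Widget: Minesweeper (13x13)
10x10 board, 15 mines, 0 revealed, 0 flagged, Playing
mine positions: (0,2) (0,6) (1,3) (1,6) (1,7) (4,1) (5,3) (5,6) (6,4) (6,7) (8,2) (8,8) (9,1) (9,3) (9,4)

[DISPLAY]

■■■■■■■■■■   
■■■■■■■■■■   
■■■■■■■■■■   
■■■■■■■■■■   
■■■■■■■■■■   
■■■■■■■■■■   
■■■■■■■■■■   
■■■■■■■■■■   
■■■■■■■■■■   
■■■■■■■■■■   
             
             
             


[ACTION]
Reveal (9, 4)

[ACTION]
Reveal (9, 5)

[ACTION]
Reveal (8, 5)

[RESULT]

■■✹■■■✹■■■   
■■■✹■■✹✹■■   
■■■■■■■■■■   
■■■■■■■■■■   
■✹■■■■■■■■   
■■■✹■■✹■■■   
■■■■✹■■✹■■   
■■■■■■■■■■   
■■✹■■■■■✹■   
■✹■✹✹■■■■■   
             
             
             


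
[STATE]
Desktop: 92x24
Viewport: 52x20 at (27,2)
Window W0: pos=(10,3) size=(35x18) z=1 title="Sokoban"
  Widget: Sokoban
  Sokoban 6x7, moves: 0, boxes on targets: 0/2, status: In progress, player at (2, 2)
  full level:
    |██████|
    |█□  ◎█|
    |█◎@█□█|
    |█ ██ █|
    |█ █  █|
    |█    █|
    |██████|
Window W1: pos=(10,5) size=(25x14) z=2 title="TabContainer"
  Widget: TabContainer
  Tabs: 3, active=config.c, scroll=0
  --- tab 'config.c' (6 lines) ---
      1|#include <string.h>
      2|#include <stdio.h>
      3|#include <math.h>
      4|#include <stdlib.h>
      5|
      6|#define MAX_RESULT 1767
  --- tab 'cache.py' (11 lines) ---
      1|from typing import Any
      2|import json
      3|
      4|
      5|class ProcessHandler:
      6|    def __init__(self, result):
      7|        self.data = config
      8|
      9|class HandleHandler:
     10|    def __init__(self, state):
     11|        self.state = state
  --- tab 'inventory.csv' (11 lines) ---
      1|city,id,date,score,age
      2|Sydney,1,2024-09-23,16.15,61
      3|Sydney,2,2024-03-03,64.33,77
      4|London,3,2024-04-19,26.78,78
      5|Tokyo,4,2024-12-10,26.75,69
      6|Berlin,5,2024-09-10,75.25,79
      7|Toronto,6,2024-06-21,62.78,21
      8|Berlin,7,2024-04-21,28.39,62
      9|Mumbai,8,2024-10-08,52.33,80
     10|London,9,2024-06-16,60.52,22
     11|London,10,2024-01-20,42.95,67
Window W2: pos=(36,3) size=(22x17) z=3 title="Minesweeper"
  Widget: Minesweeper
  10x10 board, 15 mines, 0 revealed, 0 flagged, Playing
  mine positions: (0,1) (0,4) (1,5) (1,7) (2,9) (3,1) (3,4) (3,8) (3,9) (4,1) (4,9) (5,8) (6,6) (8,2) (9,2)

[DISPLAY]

                                                    
━━━━━━━━━┏━━━━━━━━━━━━━━━━━━━━┓                     
         ┃ Minesweeper        ┃                     
━━━━━━━┓─┠────────────────────┨                     
       ┃ ┃■■■■■■■■■■          ┃                     
───────┨ ┃■■■■■■■■■■          ┃                     
e.py │ ┃ ┃■■■■■■■■■■          ┃                     
───────┃ ┃■■■■■■■■■■          ┃                     
.h>    ┃ ┃■■■■■■■■■■          ┃                     
h>     ┃ ┃■■■■■■■■■■          ┃                     
>      ┃ ┃■■■■■■■■■■          ┃                     
.h>    ┃ ┃■■■■■■■■■■          ┃                     
       ┃ ┃■■■■■■■■■■          ┃                     
LT 1767┃ ┃■■■■■■■■■■          ┃                     
       ┃ ┃                    ┃                     
       ┃ ┃                    ┃                     
━━━━━━━┛ ┃                    ┃                     
         ┗━━━━━━━━━━━━━━━━━━━━┛                     
━━━━━━━━━━━━━━━━━┛                                  
                                                    


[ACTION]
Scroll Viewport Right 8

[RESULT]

                                                    
━┏━━━━━━━━━━━━━━━━━━━━┓                             
 ┃ Minesweeper        ┃                             
─┠────────────────────┨                             
 ┃■■■■■■■■■■          ┃                             
 ┃■■■■■■■■■■          ┃                             
 ┃■■■■■■■■■■          ┃                             
 ┃■■■■■■■■■■          ┃                             
 ┃■■■■■■■■■■          ┃                             
 ┃■■■■■■■■■■          ┃                             
 ┃■■■■■■■■■■          ┃                             
 ┃■■■■■■■■■■          ┃                             
 ┃■■■■■■■■■■          ┃                             
 ┃■■■■■■■■■■          ┃                             
 ┃                    ┃                             
 ┃                    ┃                             
 ┃                    ┃                             
 ┗━━━━━━━━━━━━━━━━━━━━┛                             
━━━━━━━━━┛                                          
                                                    


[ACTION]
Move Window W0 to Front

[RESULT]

                                                    
━━━━━━━━━┓━━━━━━━━━━━━┓                             
         ┃eper        ┃                             
─────────┨────────────┨                             
         ┃■■          ┃                             
         ┃■■          ┃                             
         ┃■■          ┃                             
         ┃■■          ┃                             
         ┃■■          ┃                             
         ┃■■          ┃                             
         ┃■■          ┃                             
         ┃■■          ┃                             
         ┃■■          ┃                             
         ┃■■          ┃                             
         ┃            ┃                             
         ┃            ┃                             
         ┃            ┃                             
         ┃━━━━━━━━━━━━┛                             
━━━━━━━━━┛                                          
                                                    


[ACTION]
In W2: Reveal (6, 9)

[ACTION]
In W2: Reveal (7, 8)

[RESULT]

                                                    
━━━━━━━━━┓━━━━━━━━━━━━┓                             
         ┃eper        ┃                             
─────────┨────────────┨                             
         ┃■■          ┃                             
         ┃■■          ┃                             
         ┃■■          ┃                             
         ┃■■          ┃                             
         ┃■■          ┃                             
         ┃■■          ┃                             
         ┃11          ┃                             
         ┃            ┃                             
         ┃            ┃                             
         ┃            ┃                             
         ┃            ┃                             
         ┃            ┃                             
         ┃            ┃                             
         ┃━━━━━━━━━━━━┛                             
━━━━━━━━━┛                                          
                                                    


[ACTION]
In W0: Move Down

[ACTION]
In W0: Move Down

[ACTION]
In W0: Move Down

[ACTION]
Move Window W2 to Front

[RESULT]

                                                    
━┏━━━━━━━━━━━━━━━━━━━━┓                             
 ┃ Minesweeper        ┃                             
─┠────────────────────┨                             
 ┃■■■■■■■■■■          ┃                             
 ┃■■■■■■■■■■          ┃                             
 ┃■■■■■■■■■■          ┃                             
 ┃■■■■■■■■■■          ┃                             
 ┃■■2111■■■■          ┃                             
 ┃111  1■■■■          ┃                             
 ┃     1■211          ┃                             
 ┃ 111 111            ┃                             
 ┃ 2■2                ┃                             
 ┃ 2■2                ┃                             
 ┃                    ┃                             
 ┃                    ┃                             
 ┃                    ┃                             
 ┗━━━━━━━━━━━━━━━━━━━━┛                             
━━━━━━━━━┛                                          
                                                    


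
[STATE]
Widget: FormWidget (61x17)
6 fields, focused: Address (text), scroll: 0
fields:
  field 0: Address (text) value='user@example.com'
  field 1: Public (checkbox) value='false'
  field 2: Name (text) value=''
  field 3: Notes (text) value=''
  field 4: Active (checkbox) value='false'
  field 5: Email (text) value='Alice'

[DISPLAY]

> Address:    [user@example.com                             ]
  Public:     [ ]                                            
  Name:       [                                             ]
  Notes:      [                                             ]
  Active:     [ ]                                            
  Email:      [Alice                                        ]
                                                             
                                                             
                                                             
                                                             
                                                             
                                                             
                                                             
                                                             
                                                             
                                                             
                                                             


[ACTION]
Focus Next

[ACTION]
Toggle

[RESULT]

  Address:    [user@example.com                             ]
> Public:     [x]                                            
  Name:       [                                             ]
  Notes:      [                                             ]
  Active:     [ ]                                            
  Email:      [Alice                                        ]
                                                             
                                                             
                                                             
                                                             
                                                             
                                                             
                                                             
                                                             
                                                             
                                                             
                                                             


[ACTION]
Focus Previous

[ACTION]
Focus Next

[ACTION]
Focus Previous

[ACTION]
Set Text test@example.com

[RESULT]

> Address:    [test@example.com                             ]
  Public:     [x]                                            
  Name:       [                                             ]
  Notes:      [                                             ]
  Active:     [ ]                                            
  Email:      [Alice                                        ]
                                                             
                                                             
                                                             
                                                             
                                                             
                                                             
                                                             
                                                             
                                                             
                                                             
                                                             


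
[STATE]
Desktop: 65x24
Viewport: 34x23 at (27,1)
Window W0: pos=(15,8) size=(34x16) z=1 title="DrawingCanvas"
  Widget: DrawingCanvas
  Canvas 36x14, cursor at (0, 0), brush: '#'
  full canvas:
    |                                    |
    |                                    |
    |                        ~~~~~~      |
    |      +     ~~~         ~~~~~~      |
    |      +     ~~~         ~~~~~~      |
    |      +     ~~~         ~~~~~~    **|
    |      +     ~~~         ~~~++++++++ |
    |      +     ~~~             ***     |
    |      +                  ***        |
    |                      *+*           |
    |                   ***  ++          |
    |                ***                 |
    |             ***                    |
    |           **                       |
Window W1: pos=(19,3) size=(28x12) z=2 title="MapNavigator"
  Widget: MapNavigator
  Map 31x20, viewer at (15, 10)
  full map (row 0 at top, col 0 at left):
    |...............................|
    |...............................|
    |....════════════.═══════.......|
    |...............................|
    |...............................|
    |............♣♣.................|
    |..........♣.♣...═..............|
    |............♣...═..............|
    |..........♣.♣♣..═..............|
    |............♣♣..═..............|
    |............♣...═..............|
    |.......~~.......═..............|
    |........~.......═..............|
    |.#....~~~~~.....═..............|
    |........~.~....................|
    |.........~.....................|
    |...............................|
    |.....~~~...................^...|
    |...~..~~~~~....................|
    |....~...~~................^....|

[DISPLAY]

                                  
                                  
━━━━━━━━━━━━━━━━━━━┓              
igator             ┃              
───────────────────┨              
.♣.♣...═...........┃              
...♣...═...........┃              
.♣.♣♣..═...........┃━┓            
...♣♣..═...........┃ ┃            
...♣..@═...........┃─┨            
.......═...........┃ ┃            
.......═...........┃ ┃            
~~.....═...........┃ ┃            
━━━━━━━━━━━━━━━━━━━┛ ┃            
 ~~~         ~~~~~~  ┃            
 ~~~         ~~~~~~  ┃            
 ~~~         ~~~+++++┃            
 ~~~             *** ┃            
              ***    ┃            
           *+*       ┃            
        ***  ++      ┃            
     ***             ┃            
━━━━━━━━━━━━━━━━━━━━━┛            


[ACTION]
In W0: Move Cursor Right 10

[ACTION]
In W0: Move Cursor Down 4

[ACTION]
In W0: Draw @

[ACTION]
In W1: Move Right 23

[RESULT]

                                  
                                  
━━━━━━━━━━━━━━━━━━━┓              
igator             ┃              
───────────────────┨              
.......            ┃              
.......            ┃              
.......            ┃━┓            
.......            ┃ ┃            
......@            ┃─┨            
.......            ┃ ┃            
.......            ┃ ┃            
.......            ┃ ┃            
━━━━━━━━━━━━━━━━━━━┛ ┃            
 ~~~         ~~~~~~  ┃            
 ~~~         ~~~~~~  ┃            
 ~~~         ~~~+++++┃            
 ~~~             *** ┃            
              ***    ┃            
           *+*       ┃            
        ***  ++      ┃            
     ***             ┃            
━━━━━━━━━━━━━━━━━━━━━┛            


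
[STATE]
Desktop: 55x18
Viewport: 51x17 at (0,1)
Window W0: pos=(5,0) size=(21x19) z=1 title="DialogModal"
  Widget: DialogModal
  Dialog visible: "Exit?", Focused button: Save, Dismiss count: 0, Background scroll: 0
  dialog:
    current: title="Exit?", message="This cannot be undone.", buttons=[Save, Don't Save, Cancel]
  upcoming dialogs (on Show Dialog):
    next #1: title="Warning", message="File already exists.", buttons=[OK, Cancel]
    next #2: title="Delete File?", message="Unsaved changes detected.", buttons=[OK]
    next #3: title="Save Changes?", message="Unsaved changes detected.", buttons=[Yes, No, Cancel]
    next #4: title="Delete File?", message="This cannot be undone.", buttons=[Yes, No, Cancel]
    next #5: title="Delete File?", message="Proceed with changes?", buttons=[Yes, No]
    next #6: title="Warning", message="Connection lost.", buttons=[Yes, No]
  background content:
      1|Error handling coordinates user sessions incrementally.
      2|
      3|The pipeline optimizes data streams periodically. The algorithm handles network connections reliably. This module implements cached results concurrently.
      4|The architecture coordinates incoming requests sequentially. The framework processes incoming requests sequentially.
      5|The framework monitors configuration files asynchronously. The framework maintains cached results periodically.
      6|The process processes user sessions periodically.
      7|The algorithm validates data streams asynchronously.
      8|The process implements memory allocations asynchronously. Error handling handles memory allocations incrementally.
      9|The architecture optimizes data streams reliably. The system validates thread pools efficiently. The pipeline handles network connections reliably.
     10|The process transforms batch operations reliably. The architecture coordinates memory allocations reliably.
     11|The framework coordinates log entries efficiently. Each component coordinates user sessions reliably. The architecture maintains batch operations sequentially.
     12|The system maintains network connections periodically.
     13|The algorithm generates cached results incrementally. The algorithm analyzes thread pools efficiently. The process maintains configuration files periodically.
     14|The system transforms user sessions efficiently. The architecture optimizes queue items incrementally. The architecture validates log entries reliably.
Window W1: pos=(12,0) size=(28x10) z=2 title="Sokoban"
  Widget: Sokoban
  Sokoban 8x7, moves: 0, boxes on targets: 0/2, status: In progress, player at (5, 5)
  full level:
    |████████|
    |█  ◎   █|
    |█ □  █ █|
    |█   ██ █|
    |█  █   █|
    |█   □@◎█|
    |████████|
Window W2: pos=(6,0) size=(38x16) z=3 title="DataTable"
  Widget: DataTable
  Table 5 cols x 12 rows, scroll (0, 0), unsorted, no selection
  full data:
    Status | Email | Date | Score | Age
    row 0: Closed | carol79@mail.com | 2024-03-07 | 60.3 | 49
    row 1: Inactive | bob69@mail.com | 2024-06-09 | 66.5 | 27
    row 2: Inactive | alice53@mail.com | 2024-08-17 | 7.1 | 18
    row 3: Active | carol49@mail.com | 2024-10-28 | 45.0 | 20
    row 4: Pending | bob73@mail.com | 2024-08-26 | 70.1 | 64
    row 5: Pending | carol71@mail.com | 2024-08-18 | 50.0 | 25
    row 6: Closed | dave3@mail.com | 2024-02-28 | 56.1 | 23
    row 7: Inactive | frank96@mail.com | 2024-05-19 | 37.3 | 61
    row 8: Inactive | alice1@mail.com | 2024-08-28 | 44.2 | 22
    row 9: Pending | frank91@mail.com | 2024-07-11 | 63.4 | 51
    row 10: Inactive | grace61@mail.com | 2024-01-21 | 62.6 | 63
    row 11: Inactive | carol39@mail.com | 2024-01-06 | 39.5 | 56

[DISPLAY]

     ┃┃ DataTable                          ┃       
     ┠┠────────────────────────────────────┨       
     ┃┃Status  │Email           │Date      ┃       
     ┃┃────────┼────────────────┼──────────┃       
     ┃┃Closed  │carol79@mail.com│2024-03-07┃       
     ┃┃Inactive│bob69@mail.com  │2024-06-09┃       
     ┃┃Inactive│alice53@mail.com│2024-08-17┃       
     ┃┃Active  │carol49@mail.com│2024-10-28┃       
     ┃┃Pending │bob73@mail.com  │2024-08-26┃       
     ┃┃Pending │carol71@mail.com│2024-08-18┃       
     ┃┃Closed  │dave3@mail.com  │2024-02-28┃       
     ┃┃Inactive│frank96@mail.com│2024-05-19┃       
     ┃┃Inactive│alice1@mail.com │2024-08-28┃       
     ┃┃Pending │frank91@mail.com│2024-07-11┃       
     ┃┗━━━━━━━━━━━━━━━━━━━━━━━━━━━━━━━━━━━━┛       
     ┃The system transfor┃                         
     ┃                   ┃                         


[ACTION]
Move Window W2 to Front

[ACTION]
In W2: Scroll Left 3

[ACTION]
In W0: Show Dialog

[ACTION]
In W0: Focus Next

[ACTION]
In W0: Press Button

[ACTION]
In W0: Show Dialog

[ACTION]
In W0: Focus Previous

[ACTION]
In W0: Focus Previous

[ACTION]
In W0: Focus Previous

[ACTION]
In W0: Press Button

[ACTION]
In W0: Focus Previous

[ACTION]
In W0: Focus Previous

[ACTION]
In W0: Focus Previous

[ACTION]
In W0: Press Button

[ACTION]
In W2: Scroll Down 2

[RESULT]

     ┃┃ DataTable                          ┃       
     ┠┠────────────────────────────────────┨       
     ┃┃Status  │Email           │Date      ┃       
     ┃┃────────┼────────────────┼──────────┃       
     ┃┃Inactive│alice53@mail.com│2024-08-17┃       
     ┃┃Active  │carol49@mail.com│2024-10-28┃       
     ┃┃Pending │bob73@mail.com  │2024-08-26┃       
     ┃┃Pending │carol71@mail.com│2024-08-18┃       
     ┃┃Closed  │dave3@mail.com  │2024-02-28┃       
     ┃┃Inactive│frank96@mail.com│2024-05-19┃       
     ┃┃Inactive│alice1@mail.com │2024-08-28┃       
     ┃┃Pending │frank91@mail.com│2024-07-11┃       
     ┃┃Inactive│grace61@mail.com│2024-01-21┃       
     ┃┃Inactive│carol39@mail.com│2024-01-06┃       
     ┃┗━━━━━━━━━━━━━━━━━━━━━━━━━━━━━━━━━━━━┛       
     ┃The system transfor┃                         
     ┃                   ┃                         


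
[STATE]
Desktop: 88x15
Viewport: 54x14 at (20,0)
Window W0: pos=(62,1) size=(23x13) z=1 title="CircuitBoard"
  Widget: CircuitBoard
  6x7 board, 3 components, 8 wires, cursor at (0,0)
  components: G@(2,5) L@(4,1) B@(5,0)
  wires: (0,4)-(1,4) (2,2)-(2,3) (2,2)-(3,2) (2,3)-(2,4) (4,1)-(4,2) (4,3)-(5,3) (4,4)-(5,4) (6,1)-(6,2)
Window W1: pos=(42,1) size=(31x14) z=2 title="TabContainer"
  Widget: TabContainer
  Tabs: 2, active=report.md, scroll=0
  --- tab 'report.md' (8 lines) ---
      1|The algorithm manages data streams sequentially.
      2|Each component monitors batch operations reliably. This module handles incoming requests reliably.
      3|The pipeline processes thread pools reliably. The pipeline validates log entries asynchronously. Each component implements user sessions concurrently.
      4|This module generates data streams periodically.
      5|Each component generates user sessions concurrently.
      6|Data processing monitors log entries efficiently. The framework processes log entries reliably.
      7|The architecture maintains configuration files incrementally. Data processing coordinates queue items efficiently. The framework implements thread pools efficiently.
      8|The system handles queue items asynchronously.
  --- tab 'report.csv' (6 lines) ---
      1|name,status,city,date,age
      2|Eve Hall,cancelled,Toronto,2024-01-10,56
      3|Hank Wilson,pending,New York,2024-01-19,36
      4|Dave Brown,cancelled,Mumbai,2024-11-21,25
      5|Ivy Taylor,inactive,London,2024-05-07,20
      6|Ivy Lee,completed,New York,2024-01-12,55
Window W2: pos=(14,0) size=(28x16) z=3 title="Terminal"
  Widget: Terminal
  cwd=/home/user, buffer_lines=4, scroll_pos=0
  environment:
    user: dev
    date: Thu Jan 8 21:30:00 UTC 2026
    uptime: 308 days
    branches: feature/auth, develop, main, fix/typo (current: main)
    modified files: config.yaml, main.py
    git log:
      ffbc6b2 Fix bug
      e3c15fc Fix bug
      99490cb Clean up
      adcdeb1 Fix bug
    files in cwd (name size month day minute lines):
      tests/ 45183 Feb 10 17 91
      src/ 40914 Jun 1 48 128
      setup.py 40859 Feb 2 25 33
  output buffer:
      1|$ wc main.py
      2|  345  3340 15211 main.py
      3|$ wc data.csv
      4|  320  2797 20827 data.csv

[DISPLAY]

━━━━━━━━━━━━━━━━━━━━━┓                                
inal                 ┃┏━━━━━━━━━━━━━━━━━━━━━━━━━━━━━┓━
─────────────────────┨┃ TabContainer                ┃a
main.py              ┃┠─────────────────────────────┨─
  3340 15211 main.py ┃┃[report.md]│ report.csv      ┃ 
data.csv             ┃┃─────────────────────────────┃ 
  2797 20827 data.csv┃┃The algorithm manages data st┃ 
                     ┃┃Each component monitors batch┃ 
                     ┃┃The pipeline processes thread┃ 
                     ┃┃This module generates data st┃ 
                     ┃┃Each component generates user┃ 
                     ┃┃Data processing monitors log ┃ 
                     ┃┃The architecture maintains co┃ 
                     ┃┃The system handles queue item┃━


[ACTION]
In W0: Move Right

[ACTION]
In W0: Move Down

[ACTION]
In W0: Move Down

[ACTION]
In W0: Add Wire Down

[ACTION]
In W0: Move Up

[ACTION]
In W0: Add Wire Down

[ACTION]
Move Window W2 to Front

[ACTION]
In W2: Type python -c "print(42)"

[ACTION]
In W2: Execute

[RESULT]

━━━━━━━━━━━━━━━━━━━━━┓                                
inal                 ┃┏━━━━━━━━━━━━━━━━━━━━━━━━━━━━━┓━
─────────────────────┨┃ TabContainer                ┃a
main.py              ┃┠─────────────────────────────┨─
  3340 15211 main.py ┃┃[report.md]│ report.csv      ┃ 
data.csv             ┃┃─────────────────────────────┃ 
  2797 20827 data.csv┃┃The algorithm manages data st┃ 
hon -c "print(42)"   ┃┃Each component monitors batch┃ 
                     ┃┃The pipeline processes thread┃ 
                     ┃┃This module generates data st┃ 
                     ┃┃Each component generates user┃ 
                     ┃┃Data processing monitors log ┃ 
                     ┃┃The architecture maintains co┃ 
                     ┃┃The system handles queue item┃━


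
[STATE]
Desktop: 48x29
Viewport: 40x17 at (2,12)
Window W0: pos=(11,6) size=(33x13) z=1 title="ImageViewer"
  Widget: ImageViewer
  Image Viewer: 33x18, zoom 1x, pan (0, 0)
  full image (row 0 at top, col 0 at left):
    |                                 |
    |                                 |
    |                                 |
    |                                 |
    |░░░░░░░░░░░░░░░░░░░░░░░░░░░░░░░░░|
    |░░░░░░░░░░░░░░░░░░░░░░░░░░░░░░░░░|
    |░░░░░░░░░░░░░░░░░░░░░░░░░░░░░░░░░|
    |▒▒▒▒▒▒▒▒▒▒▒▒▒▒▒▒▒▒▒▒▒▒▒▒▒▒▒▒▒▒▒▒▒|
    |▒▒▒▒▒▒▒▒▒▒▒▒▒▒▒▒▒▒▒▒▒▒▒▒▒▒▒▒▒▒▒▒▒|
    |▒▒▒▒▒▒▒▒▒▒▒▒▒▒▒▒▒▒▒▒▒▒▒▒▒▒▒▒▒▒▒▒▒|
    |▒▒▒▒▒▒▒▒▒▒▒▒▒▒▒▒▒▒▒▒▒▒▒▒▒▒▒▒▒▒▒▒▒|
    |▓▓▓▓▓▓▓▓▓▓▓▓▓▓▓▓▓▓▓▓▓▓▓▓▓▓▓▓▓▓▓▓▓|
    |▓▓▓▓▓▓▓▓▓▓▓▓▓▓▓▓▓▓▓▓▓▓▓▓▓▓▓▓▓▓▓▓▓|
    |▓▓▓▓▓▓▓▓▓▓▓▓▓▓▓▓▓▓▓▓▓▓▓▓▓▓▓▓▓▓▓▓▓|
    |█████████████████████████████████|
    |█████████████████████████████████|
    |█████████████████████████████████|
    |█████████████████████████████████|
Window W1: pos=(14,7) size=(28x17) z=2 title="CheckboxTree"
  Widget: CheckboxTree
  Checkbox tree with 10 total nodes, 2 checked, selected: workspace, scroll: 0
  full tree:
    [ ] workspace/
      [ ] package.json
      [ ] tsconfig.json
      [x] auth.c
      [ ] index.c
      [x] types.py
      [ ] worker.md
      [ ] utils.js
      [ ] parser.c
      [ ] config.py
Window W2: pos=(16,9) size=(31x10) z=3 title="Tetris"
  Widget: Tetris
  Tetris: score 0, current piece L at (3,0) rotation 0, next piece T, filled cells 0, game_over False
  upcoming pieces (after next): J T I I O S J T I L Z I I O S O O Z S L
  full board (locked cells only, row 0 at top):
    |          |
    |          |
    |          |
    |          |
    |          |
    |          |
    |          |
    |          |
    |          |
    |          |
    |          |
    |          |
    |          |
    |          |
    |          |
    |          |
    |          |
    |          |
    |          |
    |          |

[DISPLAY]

         ┃  ┃ ┃          │Next:         
         ┃░░┃ ┃          │ ▒            
         ┃░░┃ ┃          │▒▒▒           
         ┃░░┃ ┃          │              
         ┃▒▒┃ ┃          │              
         ┃▒▒┃ ┃          │              
         ┗━━┃ ┗━━━━━━━━━━━━━━━━━━━━━━━━━
            ┃   [ ] config.py          ┃
            ┃                          ┃
            ┃                          ┃
            ┃                          ┃
            ┗━━━━━━━━━━━━━━━━━━━━━━━━━━┛
                                        
                                        
                                        
                                        
                                        


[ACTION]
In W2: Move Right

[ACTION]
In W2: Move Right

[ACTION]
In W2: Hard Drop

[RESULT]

         ┃  ┃ ┃          │Next:         
         ┃░░┃ ┃          │█             
         ┃░░┃ ┃          │███           
         ┃░░┃ ┃          │              
         ┃▒▒┃ ┃       ▒  │              
         ┃▒▒┃ ┃     ▒▒▒  │              
         ┗━━┃ ┗━━━━━━━━━━━━━━━━━━━━━━━━━
            ┃   [ ] config.py          ┃
            ┃                          ┃
            ┃                          ┃
            ┃                          ┃
            ┗━━━━━━━━━━━━━━━━━━━━━━━━━━┛
                                        
                                        
                                        
                                        
                                        


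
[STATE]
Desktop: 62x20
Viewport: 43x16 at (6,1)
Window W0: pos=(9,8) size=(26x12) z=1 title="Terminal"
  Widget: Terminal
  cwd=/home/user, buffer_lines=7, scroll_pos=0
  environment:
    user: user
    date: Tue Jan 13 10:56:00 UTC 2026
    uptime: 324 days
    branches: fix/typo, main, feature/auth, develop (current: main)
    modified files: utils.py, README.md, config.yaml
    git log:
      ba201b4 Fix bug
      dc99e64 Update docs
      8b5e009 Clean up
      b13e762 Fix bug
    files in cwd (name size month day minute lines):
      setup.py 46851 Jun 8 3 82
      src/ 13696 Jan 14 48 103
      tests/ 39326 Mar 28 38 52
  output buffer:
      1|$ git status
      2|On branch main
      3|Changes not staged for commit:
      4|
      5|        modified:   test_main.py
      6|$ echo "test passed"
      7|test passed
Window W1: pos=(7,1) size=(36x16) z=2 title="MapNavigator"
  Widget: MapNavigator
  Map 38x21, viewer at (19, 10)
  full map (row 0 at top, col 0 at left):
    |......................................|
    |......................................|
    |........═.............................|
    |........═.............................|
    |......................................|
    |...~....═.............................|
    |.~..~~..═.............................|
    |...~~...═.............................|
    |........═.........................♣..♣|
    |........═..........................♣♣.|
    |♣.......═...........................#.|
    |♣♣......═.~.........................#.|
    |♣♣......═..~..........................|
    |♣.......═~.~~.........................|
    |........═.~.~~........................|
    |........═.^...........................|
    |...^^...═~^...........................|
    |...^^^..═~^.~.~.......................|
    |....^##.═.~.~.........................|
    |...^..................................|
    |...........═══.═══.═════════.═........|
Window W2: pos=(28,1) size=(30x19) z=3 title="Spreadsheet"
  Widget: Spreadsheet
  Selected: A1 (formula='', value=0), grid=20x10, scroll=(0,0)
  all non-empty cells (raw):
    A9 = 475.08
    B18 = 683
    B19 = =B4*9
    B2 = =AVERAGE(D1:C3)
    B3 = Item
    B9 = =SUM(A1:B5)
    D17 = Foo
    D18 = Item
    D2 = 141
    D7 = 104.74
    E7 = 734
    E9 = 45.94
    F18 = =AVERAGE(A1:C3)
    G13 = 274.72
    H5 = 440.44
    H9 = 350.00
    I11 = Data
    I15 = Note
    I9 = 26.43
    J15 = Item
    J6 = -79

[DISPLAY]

 ┏━━━━━━━━━━━━━━━━━━━━┏━━━━━━━━━━━━━━━━━━━━
 ┃ MapNavigator       ┃ Spreadsheet        
 ┠────────────────────┠────────────────────
 ┃....................┃A1:                 
 ┃.~....═.............┃       A       B    
 ┃..~~..═.............┃--------------------
 ┃.~~...═.............┃  1      [0]       0
 ┃......═.............┃  2        0   23.50
 ┃......═.............┃  3        0Item    
 ┃......═..........@..┃  4        0       0
 ┃......═.~...........┃  5        0       0
 ┃......═..~..........┃  6        0       0
 ┃......═~.~~.........┃  7        0       0
 ┃......═.~.~~........┃  8        0       0
 ┃......═.^...........┃  9   475.08   23.50
 ┗━━━━━━━━━━━━━━━━━━━━┃ 10        0       0


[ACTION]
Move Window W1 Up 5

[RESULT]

 ┃ MapNavigator       ┏━━━━━━━━━━━━━━━━━━━━
 ┠────────────────────┃ Spreadsheet        
 ┃....................┠────────────────────
 ┃.~....═.............┃A1:                 
 ┃..~~..═.............┃       A       B    
 ┃.~~...═.............┃--------------------
 ┃......═.............┃  1      [0]       0
 ┃......═.............┃  2        0   23.50
 ┃......═..........@..┃  3        0Item    
 ┃......═.~...........┃  4        0       0
 ┃......═..~..........┃  5        0       0
 ┃......═~.~~.........┃  6        0       0
 ┃......═.~.~~........┃  7        0       0
 ┃......═.^...........┃  8        0       0
 ┗━━━━━━━━━━━━━━━━━━━━┃  9   475.08   23.50
   ┃$ echo "test passe┃ 10        0       0


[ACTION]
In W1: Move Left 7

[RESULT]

 ┃ MapNavigator       ┏━━━━━━━━━━━━━━━━━━━━
 ┠────────────────────┃ Spreadsheet        
 ┃     ...............┠────────────────────
 ┃     ...~....═......┃A1:                 
 ┃     .~..~~..═......┃       A       B    
 ┃     ...~~...═......┃--------------------
 ┃     ........═......┃  1      [0]       0
 ┃     ........═......┃  2        0   23.50
 ┃     ♣.......═...@..┃  3        0Item    
 ┃     ♣♣......═.~....┃  4        0       0
 ┃     ♣♣......═..~...┃  5        0       0
 ┃     ♣.......═~.~~..┃  6        0       0
 ┃     ........═.~.~~.┃  7        0       0
 ┃     ........═.^....┃  8        0       0
 ┗━━━━━━━━━━━━━━━━━━━━┃  9   475.08   23.50
   ┃$ echo "test passe┃ 10        0       0


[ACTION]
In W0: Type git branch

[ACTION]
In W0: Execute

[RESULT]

 ┃ MapNavigator       ┏━━━━━━━━━━━━━━━━━━━━
 ┠────────────────────┃ Spreadsheet        
 ┃     ...............┠────────────────────
 ┃     ...~....═......┃A1:                 
 ┃     .~..~~..═......┃       A       B    
 ┃     ...~~...═......┃--------------------
 ┃     ........═......┃  1      [0]       0
 ┃     ........═......┃  2        0   23.50
 ┃     ♣.......═...@..┃  3        0Item    
 ┃     ♣♣......═.~....┃  4        0       0
 ┃     ♣♣......═..~...┃  5        0       0
 ┃     ♣.......═~.~~..┃  6        0       0
 ┃     ........═.~.~~.┃  7        0       0
 ┃     ........═.^....┃  8        0       0
 ┗━━━━━━━━━━━━━━━━━━━━┃  9   475.08   23.50
   ┃  feature/auth    ┃ 10        0       0


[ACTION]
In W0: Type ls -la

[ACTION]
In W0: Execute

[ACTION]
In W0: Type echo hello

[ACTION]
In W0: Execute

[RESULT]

 ┃ MapNavigator       ┏━━━━━━━━━━━━━━━━━━━━
 ┠────────────────────┃ Spreadsheet        
 ┃     ...............┠────────────────────
 ┃     ...~....═......┃A1:                 
 ┃     .~..~~..═......┃       A       B    
 ┃     ...~~...═......┃--------------------
 ┃     ........═......┃  1      [0]       0
 ┃     ........═......┃  2        0   23.50
 ┃     ♣.......═...@..┃  3        0Item    
 ┃     ♣♣......═.~....┃  4        0       0
 ┃     ♣♣......═..~...┃  5        0       0
 ┃     ♣.......═~.~~..┃  6        0       0
 ┃     ........═.~.~~.┃  7        0       0
 ┃     ........═.^....┃  8        0       0
 ┗━━━━━━━━━━━━━━━━━━━━┃  9   475.08   23.50
   ┃$ echo hello      ┃ 10        0       0
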